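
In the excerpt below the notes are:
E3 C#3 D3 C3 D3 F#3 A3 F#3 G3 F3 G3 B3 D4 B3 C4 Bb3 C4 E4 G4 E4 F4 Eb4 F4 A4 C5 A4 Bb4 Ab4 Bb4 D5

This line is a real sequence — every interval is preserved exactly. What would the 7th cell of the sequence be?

Unit = 6 notes; the statements start on E3, A3, D4, G4, C5, moving up a 4th each time.
Extending up a 4th: F5 → Bb5.
So cell 7 is Bb5 G5 Ab5 Gb5 Ab5 C6.

Bb5 G5 Ab5 Gb5 Ab5 C6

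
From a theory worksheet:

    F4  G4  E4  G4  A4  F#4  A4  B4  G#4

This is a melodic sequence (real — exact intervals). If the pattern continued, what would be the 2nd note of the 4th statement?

C#5

Grouping in 3s, the 2nd note of each cell is G4, A4, B4.
One more up a 2nd gives C#5.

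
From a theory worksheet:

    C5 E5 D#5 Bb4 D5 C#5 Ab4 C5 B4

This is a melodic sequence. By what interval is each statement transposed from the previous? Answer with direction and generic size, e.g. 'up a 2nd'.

Taking 3-note groups, the heads are C5, Bb4, Ab4: the pattern moves down a 2nd.
From C5 to Bb4: down a 2nd.

down a 2nd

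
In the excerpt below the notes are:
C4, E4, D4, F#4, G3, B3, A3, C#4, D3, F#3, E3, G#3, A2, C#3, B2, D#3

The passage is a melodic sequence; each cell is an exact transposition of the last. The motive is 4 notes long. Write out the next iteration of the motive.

With a 4-note motive the entries are C4, G3, D3, A2, each down a 4th from the previous.
So cell 5 is E2 G#2 F#2 A#2.

E2 G#2 F#2 A#2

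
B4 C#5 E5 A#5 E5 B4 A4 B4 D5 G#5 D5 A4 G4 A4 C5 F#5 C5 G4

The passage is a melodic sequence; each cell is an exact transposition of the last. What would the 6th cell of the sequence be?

Db4 Eb4 Gb4 C5 Gb4 Db4

Taking 6-note groups, the heads are B4, A4, G4: the pattern moves down a 2nd.
Extending down a 2nd: F4 → Eb4 → Db4.
Statement 6 starts on Db4 and keeps the same exact contour: Db4 Eb4 Gb4 C5 Gb4 Db4.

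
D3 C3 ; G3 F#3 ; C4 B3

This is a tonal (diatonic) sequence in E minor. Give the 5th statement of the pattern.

B4 A4

The 2-note cells begin on D3, G3, C4 — each up a 4th from the last.
Carrying on: F#4 → B4.
So cell 5 is B4 A4.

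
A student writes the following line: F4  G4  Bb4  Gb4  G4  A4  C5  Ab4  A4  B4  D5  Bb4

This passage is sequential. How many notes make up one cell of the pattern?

12 notes total. Splitting into 3 groups of 4:
F4 G4 Bb4 Gb4 | G4 A4 C5 Ab4 | A4 B4 D5 Bb4
Each cell is the previous one up a 2nd — so the unit is 4 notes.

4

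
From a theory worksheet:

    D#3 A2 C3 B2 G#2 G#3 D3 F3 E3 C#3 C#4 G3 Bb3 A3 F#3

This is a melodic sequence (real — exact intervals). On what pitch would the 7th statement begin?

Taking 5-note groups, the heads are D#3, G#3, C#4: the pattern moves up a 4th.
Continuing: F#4 → B4 → E5 → A5. Statement 7 starts on A5.

A5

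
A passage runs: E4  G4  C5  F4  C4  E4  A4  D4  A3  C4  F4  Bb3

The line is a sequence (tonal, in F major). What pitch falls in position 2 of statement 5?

F3

Grouping in 4s, the 2nd note of each cell is G4, E4, C4.
Extending down a 3rd: A3 → F3.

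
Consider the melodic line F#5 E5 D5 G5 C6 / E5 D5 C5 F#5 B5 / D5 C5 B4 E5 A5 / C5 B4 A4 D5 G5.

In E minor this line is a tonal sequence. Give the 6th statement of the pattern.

Unit = 5 notes; the statements start on F#5, E5, D5, C5, moving down a 2nd each time.
Continuing the starts: B4 → A4.
Statement 6 starts on A4 and keeps the same diatonic contour: A4 G4 F#4 B4 E5.

A4 G4 F#4 B4 E5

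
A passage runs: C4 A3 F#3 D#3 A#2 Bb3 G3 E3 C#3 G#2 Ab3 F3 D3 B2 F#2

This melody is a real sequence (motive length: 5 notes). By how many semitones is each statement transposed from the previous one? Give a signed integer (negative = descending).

-2

The 5-note cells begin on C4, Bb3, Ab3 — each down a 2nd from the last.
C4→Bb3 is 58 − 60 = -2 semitones.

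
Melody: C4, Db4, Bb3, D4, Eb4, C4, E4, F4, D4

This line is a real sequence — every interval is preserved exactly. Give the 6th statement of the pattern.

Unit = 3 notes; the statements start on C4, D4, E4, moving up a 2nd each time.
Continuing the starts: F#4 → G#4 → A#4.
So cell 6 is A#4 B4 G#4.

A#4 B4 G#4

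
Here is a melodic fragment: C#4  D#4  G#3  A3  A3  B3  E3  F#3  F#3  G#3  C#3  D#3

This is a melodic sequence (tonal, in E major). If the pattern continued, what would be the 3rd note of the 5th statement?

F#2

Grouping in 4s, the 3rd note of each cell is G#3, E3, C#3.
Carrying that down a 3rd forward: A2 → F#2.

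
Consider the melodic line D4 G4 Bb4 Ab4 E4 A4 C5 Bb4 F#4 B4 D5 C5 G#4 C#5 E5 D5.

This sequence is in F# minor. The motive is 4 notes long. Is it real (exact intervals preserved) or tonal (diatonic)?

Each cell has the same semitone pattern (5, 3, -2) — intervals are preserved exactly.
And G4 lies outside F# minor, so the sequence is real rather than tonal.

real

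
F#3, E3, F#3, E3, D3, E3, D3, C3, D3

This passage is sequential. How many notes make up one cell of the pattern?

There are 9 notes; a 3-note unit gives 3 cells:
F#3 E3 F#3 | E3 D3 E3 | D3 C3 D3
Each cell is the previous one down a 2nd — so the unit is 3 notes.

3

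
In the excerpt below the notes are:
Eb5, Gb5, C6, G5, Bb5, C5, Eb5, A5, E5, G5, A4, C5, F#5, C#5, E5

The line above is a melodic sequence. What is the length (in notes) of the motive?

5

There are 15 notes; a 5-note unit gives 3 cells:
Eb5 Gb5 C6 G5 Bb5 | C5 Eb5 A5 E5 G5 | A4 C5 F#5 C#5 E5
Every group is a transposition down a 3rd of the one before; no shorter unit works.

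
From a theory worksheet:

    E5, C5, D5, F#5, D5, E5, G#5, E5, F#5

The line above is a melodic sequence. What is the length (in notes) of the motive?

Try groups of 3 (3 cells in 9 notes):
E5 C5 D5 | F#5 D5 E5 | G#5 E5 F#5
Every group is a transposition up a 2nd of the one before; no shorter unit works.

3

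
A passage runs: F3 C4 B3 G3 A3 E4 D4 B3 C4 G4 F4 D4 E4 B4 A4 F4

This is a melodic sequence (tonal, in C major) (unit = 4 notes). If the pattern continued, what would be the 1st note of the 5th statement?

The unit is 4 notes. Position-1 pitches of the 4 shown cells: F3, A3, C4, E4.
One more up a 3rd gives G4.

G4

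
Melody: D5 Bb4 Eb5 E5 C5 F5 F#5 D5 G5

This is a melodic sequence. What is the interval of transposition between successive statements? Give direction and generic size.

up a 2nd

Unit = 3 notes; the statements start on D5, E5, F#5, moving up a 2nd each time.
From D5 to E5: up a 2nd.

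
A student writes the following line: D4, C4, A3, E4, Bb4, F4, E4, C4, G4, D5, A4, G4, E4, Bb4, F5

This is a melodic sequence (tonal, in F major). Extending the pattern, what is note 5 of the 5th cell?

With 5-note cells, note 5 of each statement runs Bb4, D5, F5.
Each moves up a 3rd. Continuing: A5 → C6.

C6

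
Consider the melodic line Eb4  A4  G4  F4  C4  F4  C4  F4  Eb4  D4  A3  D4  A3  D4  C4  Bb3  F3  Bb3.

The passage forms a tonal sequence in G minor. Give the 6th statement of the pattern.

With a 6-note motive the entries are Eb4, C4, A3, each down a 3rd from the previous.
Continuing the starts: F3 → D3 → Bb2.
From Bb2 the diatonic shape gives Bb2 Eb3 D3 C3 G2 C3.

Bb2 Eb3 D3 C3 G2 C3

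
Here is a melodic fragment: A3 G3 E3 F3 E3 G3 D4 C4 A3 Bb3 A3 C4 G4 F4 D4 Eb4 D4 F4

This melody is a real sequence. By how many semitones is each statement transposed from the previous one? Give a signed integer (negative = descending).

With a 6-note motive the entries are A3, D4, G4, each up a 4th from the previous.
A3→D4 is 62 − 57 = 5 semitones.

5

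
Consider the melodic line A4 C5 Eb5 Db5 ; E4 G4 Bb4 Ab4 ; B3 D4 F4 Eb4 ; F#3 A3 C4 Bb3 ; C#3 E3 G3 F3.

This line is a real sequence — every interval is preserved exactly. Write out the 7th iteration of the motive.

Unit = 4 notes; the statements start on A4, E4, B3, F#3, C#3, moving down a 4th each time.
Extending down a 4th: G#2 → D#2.
Statement 7 starts on D#2 and keeps the same exact contour: D#2 F#2 A2 G2.

D#2 F#2 A2 G2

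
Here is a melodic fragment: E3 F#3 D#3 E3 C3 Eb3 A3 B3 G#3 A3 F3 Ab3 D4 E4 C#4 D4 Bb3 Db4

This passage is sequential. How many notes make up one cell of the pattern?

18 notes total. Splitting into 3 groups of 6:
E3 F#3 D#3 E3 C3 Eb3 | A3 B3 G#3 A3 F3 Ab3 | D4 E4 C#4 D4 Bb3 Db4
That's a consistent up a 4th shift per cell, and no other grouping gives one.

6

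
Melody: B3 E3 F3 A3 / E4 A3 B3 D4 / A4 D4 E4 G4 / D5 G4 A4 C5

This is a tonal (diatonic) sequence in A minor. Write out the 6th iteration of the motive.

C6 F5 G5 B5

Unit = 4 notes; the statements start on B3, E4, A4, D5, moving up a 4th each time.
Continuing the starts: G5 → C6.
From C6 the diatonic shape gives C6 F5 G5 B5.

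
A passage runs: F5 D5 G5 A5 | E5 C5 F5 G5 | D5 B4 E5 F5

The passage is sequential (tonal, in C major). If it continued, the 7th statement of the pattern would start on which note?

G4

Unit = 4 notes; the statements start on F5, E5, D5, moving down a 2nd each time.
Continuing: C5 → B4 → A4 → G4. Statement 7 starts on G4.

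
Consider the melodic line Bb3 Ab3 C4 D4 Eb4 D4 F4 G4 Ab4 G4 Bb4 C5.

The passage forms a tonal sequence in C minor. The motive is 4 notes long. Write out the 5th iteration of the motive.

G5 F5 Ab5 Bb5

Taking 4-note groups, the heads are Bb3, Eb4, Ab4: the pattern moves up a 4th.
Extending up a 4th: D5 → G5.
So cell 5 is G5 F5 Ab5 Bb5.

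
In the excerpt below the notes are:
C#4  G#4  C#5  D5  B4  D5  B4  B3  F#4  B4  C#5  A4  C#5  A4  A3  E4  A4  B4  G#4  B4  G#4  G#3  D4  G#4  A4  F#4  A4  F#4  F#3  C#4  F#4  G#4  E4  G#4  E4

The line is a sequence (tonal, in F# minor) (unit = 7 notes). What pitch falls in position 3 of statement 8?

C#4

Grouping in 7s, the 3rd note of each cell is C#5, B4, A4, G#4, F#4.
Each moves down a 2nd. Continuing: E4 → D4 → C#4.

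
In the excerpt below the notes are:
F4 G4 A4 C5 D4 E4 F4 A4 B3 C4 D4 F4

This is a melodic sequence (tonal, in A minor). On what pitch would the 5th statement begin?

Taking 4-note groups, the heads are F4, D4, B3: the pattern moves down a 3rd.
Continuing: G3 → E3. Statement 5 starts on E3.

E3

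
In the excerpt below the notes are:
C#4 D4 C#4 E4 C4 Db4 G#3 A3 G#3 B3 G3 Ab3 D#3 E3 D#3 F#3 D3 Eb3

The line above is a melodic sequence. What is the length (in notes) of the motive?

6

18 notes total. Splitting into 3 groups of 6:
C#4 D4 C#4 E4 C4 Db4 | G#3 A3 G#3 B3 G3 Ab3 | D#3 E3 D#3 F#3 D3 Eb3
Every group is a transposition down a 4th of the one before; no shorter unit works.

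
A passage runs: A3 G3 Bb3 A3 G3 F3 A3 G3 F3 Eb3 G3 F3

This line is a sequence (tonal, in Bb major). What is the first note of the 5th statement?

Unit = 4 notes; the statements start on A3, G3, F3, moving down a 2nd each time.
Continuing: Eb3 → D3. Statement 5 starts on D3.

D3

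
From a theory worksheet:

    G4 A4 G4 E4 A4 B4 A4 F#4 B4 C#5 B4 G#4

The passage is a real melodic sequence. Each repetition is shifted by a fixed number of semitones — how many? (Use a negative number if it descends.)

With a 4-note motive the entries are G4, A4, B4, each up a 2nd from the previous.
G4→A4 is 69 − 67 = 2 semitones.

2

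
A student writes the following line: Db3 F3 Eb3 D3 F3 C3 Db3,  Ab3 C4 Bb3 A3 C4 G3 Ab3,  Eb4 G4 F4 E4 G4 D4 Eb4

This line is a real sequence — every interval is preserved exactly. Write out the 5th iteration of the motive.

F5 A5 G5 F#5 A5 E5 F5

Unit = 7 notes; the statements start on Db3, Ab3, Eb4, moving up a 5th each time.
Extending up a 5th: Bb4 → F5.
Statement 5 starts on F5 and keeps the same exact contour: F5 A5 G5 F#5 A5 E5 F5.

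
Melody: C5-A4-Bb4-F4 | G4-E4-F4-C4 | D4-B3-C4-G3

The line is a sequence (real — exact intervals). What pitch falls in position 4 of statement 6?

The unit is 4 notes. Position-4 pitches of the 3 shown cells: F4, C4, G3.
Extending down a 4th: D3 → A2 → E2.

E2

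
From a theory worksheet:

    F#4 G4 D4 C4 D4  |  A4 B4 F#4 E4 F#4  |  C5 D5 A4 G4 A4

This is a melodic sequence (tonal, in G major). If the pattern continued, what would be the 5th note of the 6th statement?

The unit is 5 notes. Position-5 pitches of the 3 shown cells: D4, F#4, A4.
Carrying that up a 3rd forward: C5 → E5 → G5.

G5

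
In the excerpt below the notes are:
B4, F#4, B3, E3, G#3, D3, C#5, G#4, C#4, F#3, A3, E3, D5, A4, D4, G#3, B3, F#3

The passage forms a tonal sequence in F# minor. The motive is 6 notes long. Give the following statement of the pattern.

The 6-note cells begin on B4, C#5, D5 — each up a 2nd from the last.
So cell 4 is E5 B4 E4 A3 C#4 G#3.

E5 B4 E4 A3 C#4 G#3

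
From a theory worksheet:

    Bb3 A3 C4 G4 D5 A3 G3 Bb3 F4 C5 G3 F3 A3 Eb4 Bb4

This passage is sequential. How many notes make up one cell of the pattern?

5

There are 15 notes; a 5-note unit gives 3 cells:
Bb3 A3 C4 G4 D5 | A3 G3 Bb3 F4 C5 | G3 F3 A3 Eb4 Bb4
Every group is a transposition down a 2nd of the one before; no shorter unit works.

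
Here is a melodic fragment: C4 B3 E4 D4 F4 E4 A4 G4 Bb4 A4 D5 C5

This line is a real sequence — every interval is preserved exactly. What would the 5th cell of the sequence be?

Ab5 G5 C6 Bb5

With a 4-note motive the entries are C4, F4, Bb4, each up a 4th from the previous.
Carrying on: Eb5 → Ab5.
So cell 5 is Ab5 G5 C6 Bb5.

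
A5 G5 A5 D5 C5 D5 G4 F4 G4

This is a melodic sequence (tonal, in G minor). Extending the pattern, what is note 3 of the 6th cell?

The unit is 3 notes. Position-3 pitches of the 3 shown cells: A5, D5, G4.
Carrying that down a 5th forward: C4 → F3 → Bb2.

Bb2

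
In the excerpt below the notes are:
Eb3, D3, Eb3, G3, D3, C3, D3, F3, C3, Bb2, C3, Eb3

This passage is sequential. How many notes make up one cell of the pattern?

4

There are 12 notes; a 4-note unit gives 3 cells:
Eb3 D3 Eb3 G3 | D3 C3 D3 F3 | C3 Bb2 C3 Eb3
Every group is a transposition down a 2nd of the one before; no shorter unit works.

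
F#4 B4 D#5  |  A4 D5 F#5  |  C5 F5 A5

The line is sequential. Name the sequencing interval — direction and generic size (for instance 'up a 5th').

The 3-note cells begin on F#4, A4, C5 — each up a 3rd from the last.
From F#4 to A4: up a 3rd.

up a 3rd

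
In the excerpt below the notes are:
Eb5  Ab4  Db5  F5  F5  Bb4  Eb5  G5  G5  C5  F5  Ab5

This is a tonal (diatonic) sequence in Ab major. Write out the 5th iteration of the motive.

Unit = 4 notes; the statements start on Eb5, F5, G5, moving up a 2nd each time.
Continuing the starts: Ab5 → Bb5.
So cell 5 is Bb5 Eb5 Ab5 C6.

Bb5 Eb5 Ab5 C6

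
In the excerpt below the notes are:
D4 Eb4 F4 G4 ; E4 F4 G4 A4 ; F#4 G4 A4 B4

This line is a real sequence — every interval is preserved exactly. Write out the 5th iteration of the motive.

A#4 B4 C#5 D#5

The 4-note cells begin on D4, E4, F#4 — each up a 2nd from the last.
Continuing the starts: G#4 → A#4.
From A#4 the exact shape gives A#4 B4 C#5 D#5.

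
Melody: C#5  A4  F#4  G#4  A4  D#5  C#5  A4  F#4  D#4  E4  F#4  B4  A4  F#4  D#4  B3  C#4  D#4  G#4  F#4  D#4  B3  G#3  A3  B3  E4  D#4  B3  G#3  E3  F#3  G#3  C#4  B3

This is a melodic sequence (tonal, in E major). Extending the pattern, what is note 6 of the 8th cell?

D#3

Grouping in 7s, the 6th note of each cell is D#5, B4, G#4, E4, C#4.
Each moves down a 3rd. Continuing: A3 → F#3 → D#3.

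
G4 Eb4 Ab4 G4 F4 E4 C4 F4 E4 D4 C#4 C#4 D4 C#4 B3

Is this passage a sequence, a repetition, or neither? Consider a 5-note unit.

Note 2 of cell 3 is C#4; if this were a sequence it would be A3. No unit length gives a consistent transposition pattern.

neither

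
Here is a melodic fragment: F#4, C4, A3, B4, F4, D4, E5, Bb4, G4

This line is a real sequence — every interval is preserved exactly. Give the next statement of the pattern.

A5 Eb5 C5

Unit = 3 notes; the statements start on F#4, B4, E5, moving up a 4th each time.
From A5 the exact shape gives A5 Eb5 C5.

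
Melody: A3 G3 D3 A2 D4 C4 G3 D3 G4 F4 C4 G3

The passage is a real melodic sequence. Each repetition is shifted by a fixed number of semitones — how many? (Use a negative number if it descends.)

Taking 4-note groups, the heads are A3, D4, G4: the pattern moves up a 4th.
Counting half-steps from A3 to D4: 5.

5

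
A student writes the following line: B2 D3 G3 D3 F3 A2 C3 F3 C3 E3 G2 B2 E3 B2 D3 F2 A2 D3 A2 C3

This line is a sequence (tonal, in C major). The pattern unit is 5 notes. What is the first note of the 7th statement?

C2

With a 5-note motive the entries are B2, A2, G2, F2, each down a 2nd from the previous.
Continuing: E2 → D2 → C2. Statement 7 starts on C2.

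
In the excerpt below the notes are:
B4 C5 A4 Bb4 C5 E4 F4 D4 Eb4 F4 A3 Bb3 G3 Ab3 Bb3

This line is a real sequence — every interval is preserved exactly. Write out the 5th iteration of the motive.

With a 5-note motive the entries are B4, E4, A3, each down a 5th from the previous.
Continuing the starts: D3 → G2.
Statement 5 starts on G2 and keeps the same exact contour: G2 Ab2 F2 Gb2 Ab2.

G2 Ab2 F2 Gb2 Ab2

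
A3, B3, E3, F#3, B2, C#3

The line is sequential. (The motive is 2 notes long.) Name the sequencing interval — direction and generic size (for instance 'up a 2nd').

Taking 2-note groups, the heads are A3, E3, B2: the pattern moves down a 4th.
From A3 to E3: down a 4th.

down a 4th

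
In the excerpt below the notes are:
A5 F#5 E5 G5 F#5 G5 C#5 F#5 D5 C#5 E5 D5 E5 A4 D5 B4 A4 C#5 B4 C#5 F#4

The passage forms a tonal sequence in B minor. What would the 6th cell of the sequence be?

E4 C#4 B3 D4 C#4 D4 G3

Taking 7-note groups, the heads are A5, F#5, D5: the pattern moves down a 3rd.
Continuing the starts: B4 → G4 → E4.
From E4 the diatonic shape gives E4 C#4 B3 D4 C#4 D4 G3.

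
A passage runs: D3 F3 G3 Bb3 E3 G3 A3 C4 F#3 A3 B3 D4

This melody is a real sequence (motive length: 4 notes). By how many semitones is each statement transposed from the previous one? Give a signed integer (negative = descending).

2

Unit = 4 notes; the statements start on D3, E3, F#3, moving up a 2nd each time.
Counting half-steps from D3 to E3: 2.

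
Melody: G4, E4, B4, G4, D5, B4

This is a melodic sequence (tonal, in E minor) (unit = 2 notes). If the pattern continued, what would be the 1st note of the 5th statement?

With 2-note cells, note 1 of each statement runs G4, B4, D5.
Extending up a 3rd: F#5 → A5.

A5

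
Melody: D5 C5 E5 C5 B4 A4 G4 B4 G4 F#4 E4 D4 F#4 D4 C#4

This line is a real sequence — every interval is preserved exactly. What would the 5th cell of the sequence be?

Unit = 5 notes; the statements start on D5, A4, E4, moving down a 4th each time.
Extending down a 4th: B3 → F#3.
So cell 5 is F#3 E3 G#3 E3 D#3.

F#3 E3 G#3 E3 D#3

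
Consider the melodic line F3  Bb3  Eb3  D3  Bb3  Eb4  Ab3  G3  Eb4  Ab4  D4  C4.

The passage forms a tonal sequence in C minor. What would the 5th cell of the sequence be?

Unit = 4 notes; the statements start on F3, Bb3, Eb4, moving up a 4th each time.
Extending up a 4th: Ab4 → D5.
So cell 5 is D5 G5 C5 Bb4.

D5 G5 C5 Bb4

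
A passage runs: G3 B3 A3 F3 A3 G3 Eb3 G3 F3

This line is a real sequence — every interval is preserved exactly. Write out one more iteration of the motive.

With a 3-note motive the entries are G3, F3, Eb3, each down a 2nd from the previous.
From Db3 the exact shape gives Db3 F3 Eb3.

Db3 F3 Eb3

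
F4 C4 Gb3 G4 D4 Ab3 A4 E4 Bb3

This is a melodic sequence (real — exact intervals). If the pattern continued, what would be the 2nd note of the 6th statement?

The unit is 3 notes. Position-2 pitches of the 3 shown cells: C4, D4, E4.
Extending up a 2nd: F#4 → G#4 → A#4.

A#4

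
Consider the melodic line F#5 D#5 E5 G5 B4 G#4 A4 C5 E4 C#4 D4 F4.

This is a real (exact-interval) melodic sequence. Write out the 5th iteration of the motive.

Unit = 4 notes; the statements start on F#5, B4, E4, moving down a 5th each time.
Carrying on: A3 → D3.
Statement 5 starts on D3 and keeps the same exact contour: D3 B2 C3 Eb3.

D3 B2 C3 Eb3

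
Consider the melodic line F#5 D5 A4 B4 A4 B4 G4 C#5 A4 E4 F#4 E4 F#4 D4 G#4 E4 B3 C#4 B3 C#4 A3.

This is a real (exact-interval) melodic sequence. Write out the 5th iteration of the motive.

A#3 F#3 C#3 D#3 C#3 D#3 B2

Taking 7-note groups, the heads are F#5, C#5, G#4: the pattern moves down a 4th.
Carrying on: D#4 → A#3.
From A#3 the exact shape gives A#3 F#3 C#3 D#3 C#3 D#3 B2.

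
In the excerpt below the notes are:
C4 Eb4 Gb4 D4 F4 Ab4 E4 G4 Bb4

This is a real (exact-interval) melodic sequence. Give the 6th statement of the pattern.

Taking 3-note groups, the heads are C4, D4, E4: the pattern moves up a 2nd.
Carrying on: F#4 → G#4 → A#4.
So cell 6 is A#4 C#5 E5.

A#4 C#5 E5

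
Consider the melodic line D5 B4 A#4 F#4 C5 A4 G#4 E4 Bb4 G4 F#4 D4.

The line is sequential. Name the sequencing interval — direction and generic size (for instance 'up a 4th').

With a 4-note motive the entries are D5, C5, Bb4, each down a 2nd from the previous.
From D5 to C5: down a 2nd.

down a 2nd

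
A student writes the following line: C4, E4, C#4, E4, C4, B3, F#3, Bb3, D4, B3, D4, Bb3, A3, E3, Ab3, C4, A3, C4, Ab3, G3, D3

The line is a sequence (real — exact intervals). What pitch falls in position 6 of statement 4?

With 7-note cells, note 6 of each statement runs B3, A3, G3.
One more down a 2nd gives F3.

F3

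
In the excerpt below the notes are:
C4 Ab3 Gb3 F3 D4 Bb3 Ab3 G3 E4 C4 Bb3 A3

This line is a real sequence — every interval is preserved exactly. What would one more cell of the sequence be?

Taking 4-note groups, the heads are C4, D4, E4: the pattern moves up a 2nd.
From F#4 the exact shape gives F#4 D4 C4 B3.

F#4 D4 C4 B3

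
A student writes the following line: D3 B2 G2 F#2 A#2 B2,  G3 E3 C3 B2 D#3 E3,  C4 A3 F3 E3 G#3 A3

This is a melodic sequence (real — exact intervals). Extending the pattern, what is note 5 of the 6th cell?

B4

Grouping in 6s, the 5th note of each cell is A#2, D#3, G#3.
Carrying that up a 4th forward: C#4 → F#4 → B4.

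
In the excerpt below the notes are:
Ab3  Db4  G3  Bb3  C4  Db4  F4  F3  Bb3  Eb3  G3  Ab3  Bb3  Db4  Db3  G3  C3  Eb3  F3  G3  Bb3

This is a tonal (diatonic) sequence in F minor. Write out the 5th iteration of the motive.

Taking 7-note groups, the heads are Ab3, F3, Db3: the pattern moves down a 3rd.
Carrying on: Bb2 → G2.
From G2 the diatonic shape gives G2 C3 F2 Ab2 Bb2 C3 Eb3.

G2 C3 F2 Ab2 Bb2 C3 Eb3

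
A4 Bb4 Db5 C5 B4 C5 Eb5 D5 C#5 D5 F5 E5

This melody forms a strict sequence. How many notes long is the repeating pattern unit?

Try groups of 4 (3 cells in 12 notes):
A4 Bb4 Db5 C5 | B4 C5 Eb5 D5 | C#5 D5 F5 E5
Every group is a transposition up a 2nd of the one before; no shorter unit works.

4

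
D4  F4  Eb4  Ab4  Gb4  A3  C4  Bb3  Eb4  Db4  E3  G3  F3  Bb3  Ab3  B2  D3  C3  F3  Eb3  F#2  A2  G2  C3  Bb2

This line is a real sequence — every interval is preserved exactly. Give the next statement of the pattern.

Unit = 5 notes; the statements start on D4, A3, E3, B2, F#2, moving down a 4th each time.
So cell 6 is C#2 E2 D2 G2 F2.

C#2 E2 D2 G2 F2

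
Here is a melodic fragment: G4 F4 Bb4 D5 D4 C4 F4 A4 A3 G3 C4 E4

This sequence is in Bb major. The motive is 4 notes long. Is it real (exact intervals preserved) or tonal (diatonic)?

real

Each cell has the same semitone pattern (-2, 5, 4) — intervals are preserved exactly.
And E4 lies outside Bb major, so the sequence is real rather than tonal.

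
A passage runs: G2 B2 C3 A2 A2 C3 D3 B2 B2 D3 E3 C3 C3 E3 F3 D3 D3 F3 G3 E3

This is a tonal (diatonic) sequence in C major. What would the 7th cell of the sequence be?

F3 A3 B3 G3

With a 4-note motive the entries are G2, A2, B2, C3, D3, each up a 2nd from the previous.
Extending up a 2nd: E3 → F3.
So cell 7 is F3 A3 B3 G3.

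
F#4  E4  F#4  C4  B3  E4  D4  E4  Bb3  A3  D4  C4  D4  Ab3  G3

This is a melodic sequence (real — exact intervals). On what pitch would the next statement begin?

Unit = 5 notes; the statements start on F#4, E4, D4, moving down a 2nd each time.
One more step down a 2nd gives C4.

C4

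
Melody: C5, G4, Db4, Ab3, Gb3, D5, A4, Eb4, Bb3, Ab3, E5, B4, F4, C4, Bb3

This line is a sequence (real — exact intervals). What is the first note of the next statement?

F#5

With a 5-note motive the entries are C5, D5, E5, each up a 2nd from the previous.
The next head, up a 2nd from E5, is F#5.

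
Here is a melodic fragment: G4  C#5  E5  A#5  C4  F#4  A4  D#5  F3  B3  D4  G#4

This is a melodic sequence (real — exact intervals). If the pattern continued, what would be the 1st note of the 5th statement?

Eb2

The unit is 4 notes. Position-1 pitches of the 3 shown cells: G4, C4, F3.
Each moves down a 5th. Continuing: Bb2 → Eb2.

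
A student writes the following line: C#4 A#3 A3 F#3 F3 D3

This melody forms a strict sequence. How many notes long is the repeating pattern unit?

2

6 notes total. Splitting into 3 groups of 2:
C#4 A#3 | A3 F#3 | F3 D3
Each cell is the previous one down a 3rd — so the unit is 2 notes.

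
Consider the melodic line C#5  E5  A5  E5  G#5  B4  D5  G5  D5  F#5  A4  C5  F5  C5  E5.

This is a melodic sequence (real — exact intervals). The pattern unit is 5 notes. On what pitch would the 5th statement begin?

F4

With a 5-note motive the entries are C#5, B4, A4, each down a 2nd from the previous.
Continuing: G4 → F4. Statement 5 starts on F4.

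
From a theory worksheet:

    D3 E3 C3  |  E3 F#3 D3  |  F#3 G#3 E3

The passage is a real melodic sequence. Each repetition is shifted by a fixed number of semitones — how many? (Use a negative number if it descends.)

2

With a 3-note motive the entries are D3, E3, F#3, each up a 2nd from the previous.
D3 to E3 spans +2 semitones.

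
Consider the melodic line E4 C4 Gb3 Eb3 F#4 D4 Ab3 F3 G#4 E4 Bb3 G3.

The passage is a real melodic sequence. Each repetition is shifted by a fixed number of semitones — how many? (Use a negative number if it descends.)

2

Unit = 4 notes; the statements start on E4, F#4, G#4, moving up a 2nd each time.
Counting half-steps from E4 to F#4: 2.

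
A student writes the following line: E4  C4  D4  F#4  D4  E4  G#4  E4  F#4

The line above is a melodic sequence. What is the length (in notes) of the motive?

Try groups of 3 (3 cells in 9 notes):
E4 C4 D4 | F#4 D4 E4 | G#4 E4 F#4
That's a consistent up a 2nd shift per cell, and no other grouping gives one.

3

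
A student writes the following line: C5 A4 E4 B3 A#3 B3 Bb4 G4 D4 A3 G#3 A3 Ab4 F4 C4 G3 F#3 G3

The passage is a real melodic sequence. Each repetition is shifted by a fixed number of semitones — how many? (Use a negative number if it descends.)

Unit = 6 notes; the statements start on C5, Bb4, Ab4, moving down a 2nd each time.
C5 to Bb4 spans -2 semitones.

-2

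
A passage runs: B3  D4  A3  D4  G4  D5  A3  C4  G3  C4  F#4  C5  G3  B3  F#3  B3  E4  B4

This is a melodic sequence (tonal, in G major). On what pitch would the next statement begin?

Taking 6-note groups, the heads are B3, A3, G3: the pattern moves down a 2nd.
One more step down a 2nd gives F#3.

F#3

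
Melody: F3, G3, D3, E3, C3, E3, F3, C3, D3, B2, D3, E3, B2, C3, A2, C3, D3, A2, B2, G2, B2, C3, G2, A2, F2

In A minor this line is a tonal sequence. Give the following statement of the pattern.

A2 B2 F2 G2 E2

With a 5-note motive the entries are F3, E3, D3, C3, B2, each down a 2nd from the previous.
Statement 6 starts on A2 and keeps the same diatonic contour: A2 B2 F2 G2 E2.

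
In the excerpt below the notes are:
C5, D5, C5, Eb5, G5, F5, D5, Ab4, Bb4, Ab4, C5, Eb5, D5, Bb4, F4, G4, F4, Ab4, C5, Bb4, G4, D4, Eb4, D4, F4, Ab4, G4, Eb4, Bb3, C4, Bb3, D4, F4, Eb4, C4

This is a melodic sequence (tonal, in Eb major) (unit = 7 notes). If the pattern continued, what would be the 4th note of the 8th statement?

With 7-note cells, note 4 of each statement runs Eb5, C5, Ab4, F4, D4.
Each moves down a 3rd. Continuing: Bb3 → G3 → Eb3.

Eb3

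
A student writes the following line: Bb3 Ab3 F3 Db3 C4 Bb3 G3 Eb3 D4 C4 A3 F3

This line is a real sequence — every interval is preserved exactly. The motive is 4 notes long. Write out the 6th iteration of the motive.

G#4 F#4 D#4 B3

Unit = 4 notes; the statements start on Bb3, C4, D4, moving up a 2nd each time.
Carrying on: E4 → F#4 → G#4.
Statement 6 starts on G#4 and keeps the same exact contour: G#4 F#4 D#4 B3.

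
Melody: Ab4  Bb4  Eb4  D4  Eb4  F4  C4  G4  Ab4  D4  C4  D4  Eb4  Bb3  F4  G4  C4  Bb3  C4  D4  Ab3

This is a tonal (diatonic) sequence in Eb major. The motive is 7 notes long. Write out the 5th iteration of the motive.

The 7-note cells begin on Ab4, G4, F4 — each down a 2nd from the last.
Continuing the starts: Eb4 → D4.
From D4 the diatonic shape gives D4 Eb4 Ab3 G3 Ab3 Bb3 F3.

D4 Eb4 Ab3 G3 Ab3 Bb3 F3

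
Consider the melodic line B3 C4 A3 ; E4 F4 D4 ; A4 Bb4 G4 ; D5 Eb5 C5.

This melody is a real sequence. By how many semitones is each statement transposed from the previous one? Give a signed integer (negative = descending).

5

With a 3-note motive the entries are B3, E4, A4, D5, each up a 4th from the previous.
B3→E4 is 64 − 59 = 5 semitones.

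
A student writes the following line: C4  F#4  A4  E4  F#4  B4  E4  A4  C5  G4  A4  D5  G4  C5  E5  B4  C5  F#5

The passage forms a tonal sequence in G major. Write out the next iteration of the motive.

B4 E5 G5 D5 E5 A5

The 6-note cells begin on C4, E4, G4 — each up a 3rd from the last.
Statement 4 starts on B4 and keeps the same diatonic contour: B4 E5 G5 D5 E5 A5.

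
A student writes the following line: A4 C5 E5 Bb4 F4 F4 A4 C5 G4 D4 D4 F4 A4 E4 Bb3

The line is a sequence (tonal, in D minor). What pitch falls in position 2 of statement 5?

With 5-note cells, note 2 of each statement runs C5, A4, F4.
Extending down a 3rd: D4 → Bb3.

Bb3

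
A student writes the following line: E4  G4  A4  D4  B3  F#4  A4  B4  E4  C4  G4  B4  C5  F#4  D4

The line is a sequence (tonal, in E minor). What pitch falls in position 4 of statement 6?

B4

Grouping in 5s, the 4th note of each cell is D4, E4, F#4.
Carrying that up a 2nd forward: G4 → A4 → B4.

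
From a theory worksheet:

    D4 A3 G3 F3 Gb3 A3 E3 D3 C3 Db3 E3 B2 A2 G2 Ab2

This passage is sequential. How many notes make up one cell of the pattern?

5

15 notes total. Splitting into 3 groups of 5:
D4 A3 G3 F3 Gb3 | A3 E3 D3 C3 Db3 | E3 B2 A2 G2 Ab2
Each cell is the previous one down a 4th — so the unit is 5 notes.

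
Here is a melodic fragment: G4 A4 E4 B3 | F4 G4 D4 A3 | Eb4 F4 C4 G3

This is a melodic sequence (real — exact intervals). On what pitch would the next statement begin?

Db4

With a 4-note motive the entries are G4, F4, Eb4, each down a 2nd from the previous.
One more step down a 2nd gives Db4.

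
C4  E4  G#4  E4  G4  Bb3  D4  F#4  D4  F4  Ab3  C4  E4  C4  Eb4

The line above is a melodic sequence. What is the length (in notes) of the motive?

5

Try groups of 5 (3 cells in 15 notes):
C4 E4 G#4 E4 G4 | Bb3 D4 F#4 D4 F4 | Ab3 C4 E4 C4 Eb4
Every group is a transposition down a 2nd of the one before; no shorter unit works.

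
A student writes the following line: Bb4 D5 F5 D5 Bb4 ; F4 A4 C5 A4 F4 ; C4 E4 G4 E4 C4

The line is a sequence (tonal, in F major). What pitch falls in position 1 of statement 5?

The unit is 5 notes. Position-1 pitches of the 3 shown cells: Bb4, F4, C4.
Extending down a 4th: G3 → D3.

D3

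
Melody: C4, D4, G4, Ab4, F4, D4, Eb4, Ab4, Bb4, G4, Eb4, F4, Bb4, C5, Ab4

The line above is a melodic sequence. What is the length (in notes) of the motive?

5

15 notes total. Splitting into 3 groups of 5:
C4 D4 G4 Ab4 F4 | D4 Eb4 Ab4 Bb4 G4 | Eb4 F4 Bb4 C5 Ab4
Every group is a transposition up a 2nd of the one before; no shorter unit works.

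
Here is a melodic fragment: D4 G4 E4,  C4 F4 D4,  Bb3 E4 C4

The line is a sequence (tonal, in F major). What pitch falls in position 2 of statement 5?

C4

With 3-note cells, note 2 of each statement runs G4, F4, E4.
Each moves down a 2nd. Continuing: D4 → C4.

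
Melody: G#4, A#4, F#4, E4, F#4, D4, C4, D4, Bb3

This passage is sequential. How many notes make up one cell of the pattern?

Try groups of 3 (3 cells in 9 notes):
G#4 A#4 F#4 | E4 F#4 D4 | C4 D4 Bb3
That's a consistent down a 3rd shift per cell, and no other grouping gives one.

3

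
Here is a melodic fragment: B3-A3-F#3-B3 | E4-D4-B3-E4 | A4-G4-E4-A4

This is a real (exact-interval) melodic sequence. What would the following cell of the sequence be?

Taking 4-note groups, the heads are B3, E4, A4: the pattern moves up a 4th.
Statement 4 starts on D5 and keeps the same exact contour: D5 C5 A4 D5.

D5 C5 A4 D5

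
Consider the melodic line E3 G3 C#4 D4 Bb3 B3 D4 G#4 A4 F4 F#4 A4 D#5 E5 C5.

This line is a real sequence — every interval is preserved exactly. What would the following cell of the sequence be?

Taking 5-note groups, the heads are E3, B3, F#4: the pattern moves up a 5th.
So cell 4 is C#5 E5 A#5 B5 G5.

C#5 E5 A#5 B5 G5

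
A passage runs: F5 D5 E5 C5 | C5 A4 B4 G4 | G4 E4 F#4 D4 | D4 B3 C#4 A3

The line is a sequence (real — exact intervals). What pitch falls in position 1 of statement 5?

The unit is 4 notes. Position-1 pitches of the 4 shown cells: F5, C5, G4, D4.
One more down a 4th gives A3.

A3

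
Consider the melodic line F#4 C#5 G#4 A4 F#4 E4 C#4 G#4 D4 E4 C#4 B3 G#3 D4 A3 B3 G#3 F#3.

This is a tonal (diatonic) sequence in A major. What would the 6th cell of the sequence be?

With a 6-note motive the entries are F#4, C#4, G#3, each down a 4th from the previous.
Extending down a 4th: D3 → A2 → E2.
Statement 6 starts on E2 and keeps the same diatonic contour: E2 B2 F#2 G#2 E2 D2.

E2 B2 F#2 G#2 E2 D2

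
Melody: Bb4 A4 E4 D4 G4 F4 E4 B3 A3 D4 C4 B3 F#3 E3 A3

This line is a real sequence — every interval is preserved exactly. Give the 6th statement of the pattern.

Unit = 5 notes; the statements start on Bb4, F4, C4, moving down a 4th each time.
Extending down a 4th: G3 → D3 → A2.
From A2 the exact shape gives A2 G#2 D#2 C#2 F#2.

A2 G#2 D#2 C#2 F#2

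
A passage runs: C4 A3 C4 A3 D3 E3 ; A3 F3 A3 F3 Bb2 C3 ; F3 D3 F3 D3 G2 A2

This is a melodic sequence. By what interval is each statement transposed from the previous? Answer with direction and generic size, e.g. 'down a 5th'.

down a 3rd

Unit = 6 notes; the statements start on C4, A3, F3, moving down a 3rd each time.
From C4 to A3: down a 3rd.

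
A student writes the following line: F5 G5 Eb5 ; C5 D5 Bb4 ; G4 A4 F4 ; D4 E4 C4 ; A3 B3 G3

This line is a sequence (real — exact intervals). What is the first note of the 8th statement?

Unit = 3 notes; the statements start on F5, C5, G4, D4, A3, moving down a 4th each time.
Continuing: E3 → B2 → F#2. Statement 8 starts on F#2.

F#2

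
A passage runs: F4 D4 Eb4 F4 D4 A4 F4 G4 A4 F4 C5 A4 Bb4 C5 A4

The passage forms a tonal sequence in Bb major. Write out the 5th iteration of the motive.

G5 Eb5 F5 G5 Eb5

With a 5-note motive the entries are F4, A4, C5, each up a 3rd from the previous.
Continuing the starts: Eb5 → G5.
Statement 5 starts on G5 and keeps the same diatonic contour: G5 Eb5 F5 G5 Eb5.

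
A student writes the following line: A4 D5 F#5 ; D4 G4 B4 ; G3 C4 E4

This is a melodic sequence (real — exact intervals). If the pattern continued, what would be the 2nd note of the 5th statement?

With 3-note cells, note 2 of each statement runs D5, G4, C4.
Each moves down a 5th. Continuing: F3 → Bb2.

Bb2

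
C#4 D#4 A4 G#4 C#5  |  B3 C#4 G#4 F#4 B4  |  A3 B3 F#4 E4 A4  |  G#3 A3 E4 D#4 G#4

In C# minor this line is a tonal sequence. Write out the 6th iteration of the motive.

E3 F#3 C#4 B3 E4

The 5-note cells begin on C#4, B3, A3, G#3 — each down a 2nd from the last.
Continuing the starts: F#3 → E3.
So cell 6 is E3 F#3 C#4 B3 E4.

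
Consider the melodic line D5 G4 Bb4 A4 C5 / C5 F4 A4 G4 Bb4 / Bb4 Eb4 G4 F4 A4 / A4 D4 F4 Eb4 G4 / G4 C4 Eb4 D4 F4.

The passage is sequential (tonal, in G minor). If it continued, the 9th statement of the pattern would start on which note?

The 5-note cells begin on D5, C5, Bb4, A4, G4 — each down a 2nd from the last.
Extending the heads down a 2nd: F4 → Eb4 → D4 → C4.

C4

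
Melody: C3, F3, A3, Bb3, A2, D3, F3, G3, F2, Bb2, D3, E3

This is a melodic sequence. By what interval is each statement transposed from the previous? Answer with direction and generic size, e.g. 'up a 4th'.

down a 3rd

Unit = 4 notes; the statements start on C3, A2, F2, moving down a 3rd each time.
From C3 to A2: down a 3rd.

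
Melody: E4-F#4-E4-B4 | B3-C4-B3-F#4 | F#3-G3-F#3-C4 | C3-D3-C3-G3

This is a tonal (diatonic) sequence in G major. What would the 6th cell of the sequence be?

D2 E2 D2 A2

Taking 4-note groups, the heads are E4, B3, F#3, C3: the pattern moves down a 4th.
Continuing the starts: G2 → D2.
So cell 6 is D2 E2 D2 A2.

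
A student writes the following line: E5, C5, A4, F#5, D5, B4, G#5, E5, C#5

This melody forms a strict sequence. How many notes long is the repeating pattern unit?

3

Try groups of 3 (3 cells in 9 notes):
E5 C5 A4 | F#5 D5 B4 | G#5 E5 C#5
Each cell is the previous one up a 2nd — so the unit is 3 notes.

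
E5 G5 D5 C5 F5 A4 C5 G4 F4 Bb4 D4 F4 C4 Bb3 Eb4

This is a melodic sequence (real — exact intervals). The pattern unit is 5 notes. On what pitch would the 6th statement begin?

F2

With a 5-note motive the entries are E5, A4, D4, each down a 5th from the previous.
Extending the heads down a 5th: G3 → C3 → F2.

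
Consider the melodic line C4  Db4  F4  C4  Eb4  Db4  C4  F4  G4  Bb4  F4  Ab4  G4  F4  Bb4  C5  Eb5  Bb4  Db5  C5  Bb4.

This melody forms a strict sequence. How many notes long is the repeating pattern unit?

Try groups of 7 (3 cells in 21 notes):
C4 Db4 F4 C4 Eb4 Db4 C4 | F4 G4 Bb4 F4 Ab4 G4 F4 | Bb4 C5 Eb5 Bb4 Db5 C5 Bb4
That's a consistent up a 4th shift per cell, and no other grouping gives one.

7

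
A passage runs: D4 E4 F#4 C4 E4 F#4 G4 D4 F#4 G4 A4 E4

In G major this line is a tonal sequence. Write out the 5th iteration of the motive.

A4 B4 C5 G4

Taking 4-note groups, the heads are D4, E4, F#4: the pattern moves up a 2nd.
Continuing the starts: G4 → A4.
From A4 the diatonic shape gives A4 B4 C5 G4.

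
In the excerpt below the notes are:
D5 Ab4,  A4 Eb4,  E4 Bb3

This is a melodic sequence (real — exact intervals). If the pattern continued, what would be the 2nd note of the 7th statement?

The unit is 2 notes. Position-2 pitches of the 3 shown cells: Ab4, Eb4, Bb3.
Carrying that down a 4th forward: F3 → C3 → G2 → D2.

D2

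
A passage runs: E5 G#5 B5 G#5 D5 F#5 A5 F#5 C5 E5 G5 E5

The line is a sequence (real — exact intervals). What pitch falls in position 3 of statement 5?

With 4-note cells, note 3 of each statement runs B5, A5, G5.
Each moves down a 2nd. Continuing: F5 → Eb5.

Eb5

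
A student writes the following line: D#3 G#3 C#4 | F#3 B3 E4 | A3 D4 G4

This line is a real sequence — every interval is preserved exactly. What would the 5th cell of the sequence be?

Eb4 Ab4 Db5

Taking 3-note groups, the heads are D#3, F#3, A3: the pattern moves up a 3rd.
Extending up a 3rd: C4 → Eb4.
Statement 5 starts on Eb4 and keeps the same exact contour: Eb4 Ab4 Db5.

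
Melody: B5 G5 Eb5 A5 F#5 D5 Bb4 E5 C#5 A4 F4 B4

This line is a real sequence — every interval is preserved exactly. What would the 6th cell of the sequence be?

Taking 4-note groups, the heads are B5, F#5, C#5: the pattern moves down a 4th.
Continuing the starts: G#4 → D#4 → A#3.
So cell 6 is A#3 F#3 D3 G#3.

A#3 F#3 D3 G#3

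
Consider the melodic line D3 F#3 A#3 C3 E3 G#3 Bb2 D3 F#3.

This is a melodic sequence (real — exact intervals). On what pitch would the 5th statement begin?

Taking 3-note groups, the heads are D3, C3, Bb2: the pattern moves down a 2nd.
Continuing: Ab2 → Gb2. Statement 5 starts on Gb2.

Gb2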